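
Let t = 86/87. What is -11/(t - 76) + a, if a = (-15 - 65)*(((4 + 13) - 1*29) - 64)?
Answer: 39679037/6526 ≈ 6080.1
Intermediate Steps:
t = 86/87 (t = 86*(1/87) = 86/87 ≈ 0.98851)
a = 6080 (a = -80*((17 - 29) - 64) = -80*(-12 - 64) = -80*(-76) = 6080)
-11/(t - 76) + a = -11/(86/87 - 76) + 6080 = -11/(-6526/87) + 6080 = -11*(-87/6526) + 6080 = 957/6526 + 6080 = 39679037/6526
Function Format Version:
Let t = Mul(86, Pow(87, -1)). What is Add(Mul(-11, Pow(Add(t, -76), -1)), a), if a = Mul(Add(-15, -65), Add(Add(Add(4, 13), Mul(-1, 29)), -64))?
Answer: Rational(39679037, 6526) ≈ 6080.1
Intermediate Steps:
t = Rational(86, 87) (t = Mul(86, Rational(1, 87)) = Rational(86, 87) ≈ 0.98851)
a = 6080 (a = Mul(-80, Add(Add(17, -29), -64)) = Mul(-80, Add(-12, -64)) = Mul(-80, -76) = 6080)
Add(Mul(-11, Pow(Add(t, -76), -1)), a) = Add(Mul(-11, Pow(Add(Rational(86, 87), -76), -1)), 6080) = Add(Mul(-11, Pow(Rational(-6526, 87), -1)), 6080) = Add(Mul(-11, Rational(-87, 6526)), 6080) = Add(Rational(957, 6526), 6080) = Rational(39679037, 6526)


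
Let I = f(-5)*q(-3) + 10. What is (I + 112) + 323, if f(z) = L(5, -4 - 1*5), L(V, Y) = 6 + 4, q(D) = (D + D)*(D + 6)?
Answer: 265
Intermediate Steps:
q(D) = 2*D*(6 + D) (q(D) = (2*D)*(6 + D) = 2*D*(6 + D))
L(V, Y) = 10
f(z) = 10
I = -170 (I = 10*(2*(-3)*(6 - 3)) + 10 = 10*(2*(-3)*3) + 10 = 10*(-18) + 10 = -180 + 10 = -170)
(I + 112) + 323 = (-170 + 112) + 323 = -58 + 323 = 265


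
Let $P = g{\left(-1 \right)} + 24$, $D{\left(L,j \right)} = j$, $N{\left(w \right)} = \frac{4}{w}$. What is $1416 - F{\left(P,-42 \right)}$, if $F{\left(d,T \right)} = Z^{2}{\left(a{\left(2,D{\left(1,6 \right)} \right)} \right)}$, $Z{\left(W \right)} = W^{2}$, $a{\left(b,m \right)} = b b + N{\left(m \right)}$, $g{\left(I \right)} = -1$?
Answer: $\frac{76280}{81} \approx 941.73$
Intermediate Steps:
$a{\left(b,m \right)} = b^{2} + \frac{4}{m}$ ($a{\left(b,m \right)} = b b + \frac{4}{m} = b^{2} + \frac{4}{m}$)
$P = 23$ ($P = -1 + 24 = 23$)
$F{\left(d,T \right)} = \frac{38416}{81}$ ($F{\left(d,T \right)} = \left(\left(2^{2} + \frac{4}{6}\right)^{2}\right)^{2} = \left(\left(4 + 4 \cdot \frac{1}{6}\right)^{2}\right)^{2} = \left(\left(4 + \frac{2}{3}\right)^{2}\right)^{2} = \left(\left(\frac{14}{3}\right)^{2}\right)^{2} = \left(\frac{196}{9}\right)^{2} = \frac{38416}{81}$)
$1416 - F{\left(P,-42 \right)} = 1416 - \frac{38416}{81} = \frac{76280}{81}$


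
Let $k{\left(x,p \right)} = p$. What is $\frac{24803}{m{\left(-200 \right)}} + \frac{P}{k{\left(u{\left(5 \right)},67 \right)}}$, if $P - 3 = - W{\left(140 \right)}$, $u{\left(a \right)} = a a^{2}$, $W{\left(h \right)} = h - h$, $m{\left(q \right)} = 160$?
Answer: $\frac{1662281}{10720} \approx 155.06$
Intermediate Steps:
$W{\left(h \right)} = 0$
$u{\left(a \right)} = a^{3}$
$P = 3$ ($P = 3 - 0 = 3 + 0 = 3$)
$\frac{24803}{m{\left(-200 \right)}} + \frac{P}{k{\left(u{\left(5 \right)},67 \right)}} = \frac{24803}{160} + \frac{3}{67} = \frac{1662281}{10720}$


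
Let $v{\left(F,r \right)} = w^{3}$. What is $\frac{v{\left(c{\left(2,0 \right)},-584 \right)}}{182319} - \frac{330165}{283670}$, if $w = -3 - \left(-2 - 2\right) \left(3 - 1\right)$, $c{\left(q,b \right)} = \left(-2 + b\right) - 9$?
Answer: $- \frac{12031978777}{10343686146} \approx -1.1632$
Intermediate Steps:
$c{\left(q,b \right)} = -11 + b$
$w = 5$ ($w = -3 - \left(-4\right) 2 = -3 - -8 = -3 + 8 = 5$)
$v{\left(F,r \right)} = 125$ ($v{\left(F,r \right)} = 5^{3} = 125$)
$\frac{v{\left(c{\left(2,0 \right)},-584 \right)}}{182319} - \frac{330165}{283670} = \frac{125}{182319} - \frac{330165}{283670} = 125 \cdot \frac{1}{182319} - \frac{66033}{56734} = \frac{125}{182319} - \frac{66033}{56734} = - \frac{12031978777}{10343686146}$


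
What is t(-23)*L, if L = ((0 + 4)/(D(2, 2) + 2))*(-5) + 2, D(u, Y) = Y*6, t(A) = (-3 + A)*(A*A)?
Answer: -55016/7 ≈ -7859.4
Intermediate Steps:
t(A) = A²*(-3 + A) (t(A) = (-3 + A)*A² = A²*(-3 + A))
D(u, Y) = 6*Y
L = 4/7 (L = ((0 + 4)/(6*2 + 2))*(-5) + 2 = (4/(12 + 2))*(-5) + 2 = (4/14)*(-5) + 2 = (4*(1/14))*(-5) + 2 = (2/7)*(-5) + 2 = -10/7 + 2 = 4/7 ≈ 0.57143)
t(-23)*L = ((-23)²*(-3 - 23))*(4/7) = (529*(-26))*(4/7) = -13754*4/7 = -55016/7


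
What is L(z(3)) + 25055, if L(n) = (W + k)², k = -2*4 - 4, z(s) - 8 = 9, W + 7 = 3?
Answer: 25311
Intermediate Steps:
W = -4 (W = -7 + 3 = -4)
z(s) = 17 (z(s) = 8 + 9 = 17)
k = -12 (k = -8 - 4 = -12)
L(n) = 256 (L(n) = (-4 - 12)² = (-16)² = 256)
L(z(3)) + 25055 = 256 + 25055 = 25311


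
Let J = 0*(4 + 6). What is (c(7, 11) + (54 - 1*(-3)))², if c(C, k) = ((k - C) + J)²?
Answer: 5329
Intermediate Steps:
J = 0 (J = 0*10 = 0)
c(C, k) = (k - C)² (c(C, k) = ((k - C) + 0)² = (k - C)²)
(c(7, 11) + (54 - 1*(-3)))² = ((11 - 1*7)² + (54 - 1*(-3)))² = ((11 - 7)² + (54 + 3))² = (4² + 57)² = (16 + 57)² = 73² = 5329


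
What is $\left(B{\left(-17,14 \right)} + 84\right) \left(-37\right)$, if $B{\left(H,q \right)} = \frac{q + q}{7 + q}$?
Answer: $- \frac{9472}{3} \approx -3157.3$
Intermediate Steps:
$B{\left(H,q \right)} = \frac{2 q}{7 + q}$
$\left(B{\left(-17,14 \right)} + 84\right) \left(-37\right) = \left(2 \cdot 14 \frac{1}{7 + 14} + 84\right) \left(-37\right) = \left(2 \cdot 14 \cdot \frac{1}{21} + 84\right) \left(-37\right) = \left(\frac{4}{3} + 84\right) \left(-37\right) = \frac{256}{3} \left(-37\right) = - \frac{9472}{3}$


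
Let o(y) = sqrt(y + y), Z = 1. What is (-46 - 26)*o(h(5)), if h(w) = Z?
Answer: -72*sqrt(2) ≈ -101.82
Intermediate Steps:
h(w) = 1
o(y) = sqrt(2)*sqrt(y) (o(y) = sqrt(2*y) = sqrt(2)*sqrt(y))
(-46 - 26)*o(h(5)) = (-46 - 26)*(sqrt(2)*sqrt(1)) = -72*sqrt(2)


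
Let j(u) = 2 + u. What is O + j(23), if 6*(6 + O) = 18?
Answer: 22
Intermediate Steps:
O = -3 (O = -6 + (1/6)*18 = -6 + 3 = -3)
O + j(23) = -3 + (2 + 23) = -3 + 25 = 22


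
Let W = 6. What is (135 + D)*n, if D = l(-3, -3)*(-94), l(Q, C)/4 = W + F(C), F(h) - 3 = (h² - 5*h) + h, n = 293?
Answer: -3265485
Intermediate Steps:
F(h) = 3 + h² - 4*h (F(h) = 3 + ((h² - 5*h) + h) = 3 + (h² - 4*h) = 3 + h² - 4*h)
l(Q, C) = 36 - 16*C + 4*C² (l(Q, C) = 4*(6 + (3 + C² - 4*C)) = 4*(9 + C² - 4*C) = 36 - 16*C + 4*C²)
D = -11280 (D = (36 - 16*(-3) + 4*(-3)²)*(-94) = (36 + 48 + 4*9)*(-94) = (36 + 48 + 36)*(-94) = 120*(-94) = -11280)
(135 + D)*n = (135 - 11280)*293 = -11145*293 = -3265485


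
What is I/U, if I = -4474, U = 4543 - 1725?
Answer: -2237/1409 ≈ -1.5877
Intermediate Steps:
U = 2818
I/U = -4474/2818 = -4474*1/2818 = -2237/1409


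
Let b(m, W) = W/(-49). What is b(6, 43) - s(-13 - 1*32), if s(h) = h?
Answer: 2162/49 ≈ 44.122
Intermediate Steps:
b(m, W) = -W/49 (b(m, W) = W*(-1/49) = -W/49)
b(6, 43) - s(-13 - 1*32) = -1/49*43 - (-13 - 1*32) = -43/49 - (-13 - 32) = -43/49 - 1*(-45) = -43/49 + 45 = 2162/49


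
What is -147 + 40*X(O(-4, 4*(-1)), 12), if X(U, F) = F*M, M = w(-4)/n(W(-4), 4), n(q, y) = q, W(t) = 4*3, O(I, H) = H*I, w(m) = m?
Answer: -307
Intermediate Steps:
W(t) = 12
M = -1/3 (M = -4/12 = -4*1/12 = -1/3 ≈ -0.33333)
X(U, F) = -F/3 (X(U, F) = F*(-1/3) = -F/3)
-147 + 40*X(O(-4, 4*(-1)), 12) = -147 + 40*(-1/3*12) = -147 + 40*(-4) = -147 - 160 = -307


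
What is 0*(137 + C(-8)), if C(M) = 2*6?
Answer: 0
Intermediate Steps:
C(M) = 12
0*(137 + C(-8)) = 0*(137 + 12) = 0*149 = 0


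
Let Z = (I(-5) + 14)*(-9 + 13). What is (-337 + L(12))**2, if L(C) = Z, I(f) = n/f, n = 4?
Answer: 2019241/25 ≈ 80770.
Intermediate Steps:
I(f) = 4/f
Z = 264/5 (Z = (4/(-5) + 14)*(-9 + 13) = (4*(-1/5) + 14)*4 = (-4/5 + 14)*4 = (66/5)*4 = 264/5 ≈ 52.800)
L(C) = 264/5
(-337 + L(12))**2 = (-337 + 264/5)**2 = (-1421/5)**2 = 2019241/25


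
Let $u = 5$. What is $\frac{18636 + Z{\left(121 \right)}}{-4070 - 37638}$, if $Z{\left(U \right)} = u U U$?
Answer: $- \frac{91841}{41708} \approx -2.202$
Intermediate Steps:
$Z{\left(U \right)} = 5 U^{2}$ ($Z{\left(U \right)} = 5 U U = 5 U^{2}$)
$\frac{18636 + Z{\left(121 \right)}}{-4070 - 37638} = \frac{18636 + 5 \cdot 121^{2}}{-4070 - 37638} = \frac{18636 + 5 \cdot 14641}{-41708} = \left(18636 + 73205\right) \left(- \frac{1}{41708}\right) = 91841 \left(- \frac{1}{41708}\right) = - \frac{91841}{41708}$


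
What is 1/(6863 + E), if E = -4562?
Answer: 1/2301 ≈ 0.00043459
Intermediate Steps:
1/(6863 + E) = 1/(6863 - 4562) = 1/2301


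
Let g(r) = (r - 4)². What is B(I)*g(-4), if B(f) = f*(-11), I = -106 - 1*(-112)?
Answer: -4224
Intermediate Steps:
I = 6 (I = -106 + 112 = 6)
g(r) = (-4 + r)²
B(f) = -11*f
B(I)*g(-4) = (-11*6)*(-4 - 4)² = -66*(-8)² = -66*64 = -4224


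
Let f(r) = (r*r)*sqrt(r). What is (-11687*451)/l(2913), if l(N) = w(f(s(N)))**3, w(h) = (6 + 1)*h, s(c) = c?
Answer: -5270837*sqrt(2913)/1778353103058300241791889276503 ≈ -1.5997e-22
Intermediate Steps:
f(r) = r**(5/2) (f(r) = r**2*sqrt(r) = r**(5/2))
w(h) = 7*h
l(N) = 343*N**(15/2) (l(N) = (7*N**(5/2))**3 = 343*N**(15/2))
(-11687*451)/l(2913) = (-11687*451)/((343*2913**(15/2))) = -5270837*sqrt(2913)/1778353103058300241791889276503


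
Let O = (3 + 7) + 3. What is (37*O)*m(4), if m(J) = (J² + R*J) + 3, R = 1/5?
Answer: 47619/5 ≈ 9523.8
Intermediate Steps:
R = ⅕ ≈ 0.20000
O = 13 (O = 10 + 3 = 13)
m(J) = 3 + J² + J/5 (m(J) = (J² + J/5) + 3 = 3 + J² + J/5)
(37*O)*m(4) = (37*13)*(3 + 4² + (⅕)*4) = 481*(3 + 16 + ⅘) = 481*(99/5) = 47619/5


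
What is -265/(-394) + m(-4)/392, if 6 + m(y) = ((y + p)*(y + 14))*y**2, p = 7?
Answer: 72659/38612 ≈ 1.8818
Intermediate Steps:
m(y) = -6 + y**2*(7 + y)*(14 + y) (m(y) = -6 + ((y + 7)*(y + 14))*y**2 = -6 + ((7 + y)*(14 + y))*y**2 = -6 + y**2*(7 + y)*(14 + y))
-265/(-394) + m(-4)/392 = -265/(-394) + (-6 + (-4)**4 + 21*(-4)**3 + 98*(-4)**2)/392 = -265*(-1/394) + (-6 + 256 + 21*(-64) + 98*16)*(1/392) = 265/394 + (-6 + 256 - 1344 + 1568)*(1/392) = 265/394 + 474*(1/392) = 265/394 + 237/196 = 72659/38612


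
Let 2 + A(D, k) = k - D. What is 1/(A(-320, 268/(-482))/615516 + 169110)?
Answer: 37084839/6271417142416 ≈ 5.9133e-6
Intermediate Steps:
A(D, k) = -2 + k - D (A(D, k) = -2 + (k - D) = -2 + k - D)
1/(A(-320, 268/(-482))/615516 + 169110) = 1/((-2 + 268/(-482) - 1*(-320))/615516 + 169110) = 1/((-2 + 268*(-1/482) + 320)*(1/615516) + 169110) = 1/((-2 - 134/241 + 320)*(1/615516) + 169110) = 1/((76504/241)*(1/615516) + 169110) = 1/(19126/37084839 + 169110) = 1/(6271417142416/37084839) = 37084839/6271417142416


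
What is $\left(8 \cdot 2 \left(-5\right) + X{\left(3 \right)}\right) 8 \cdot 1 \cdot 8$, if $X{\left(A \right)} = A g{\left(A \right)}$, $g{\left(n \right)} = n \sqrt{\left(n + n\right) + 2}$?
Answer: $-5120 + 1152 \sqrt{2} \approx -3490.8$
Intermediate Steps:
$g{\left(n \right)} = n \sqrt{2 + 2 n}$ ($g{\left(n \right)} = n \sqrt{2 n + 2} = n \sqrt{2 + 2 n}$)
$X{\left(A \right)} = A^{2} \sqrt{2 + 2 A}$ ($X{\left(A \right)} = A A \sqrt{2 + 2 A} = A^{2} \sqrt{2 + 2 A}$)
$\left(8 \cdot 2 \left(-5\right) + X{\left(3 \right)}\right) 8 \cdot 1 \cdot 8 = \left(8 \cdot 2 \left(-5\right) + 3^{2} \sqrt{2 + 2 \cdot 3}\right) 8 \cdot 1 \cdot 8 = \left(16 \left(-5\right) + 9 \sqrt{2 + 6}\right) 8 \cdot 8 = \left(-80 + 9 \sqrt{8}\right) 64 = \left(-80 + 9 \cdot 2 \sqrt{2}\right) 64 = \left(-80 + 18 \sqrt{2}\right) 64 = -5120 + 1152 \sqrt{2}$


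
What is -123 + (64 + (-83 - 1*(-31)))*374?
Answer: 4365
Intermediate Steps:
-123 + (64 + (-83 - 1*(-31)))*374 = -123 + (64 + (-83 + 31))*374 = -123 + (64 - 52)*374 = -123 + 12*374 = -123 + 4488 = 4365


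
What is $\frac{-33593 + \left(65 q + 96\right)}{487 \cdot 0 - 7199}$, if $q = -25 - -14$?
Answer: $\frac{34212}{7199} \approx 4.7523$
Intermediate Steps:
$q = -11$ ($q = -25 + 14 = -11$)
$\frac{-33593 + \left(65 q + 96\right)}{487 \cdot 0 - 7199} = \frac{-33593 + \left(65 \left(-11\right) + 96\right)}{487 \cdot 0 - 7199} = \frac{-33593 + \left(-715 + 96\right)}{0 - 7199} = \frac{-33593 - 619}{-7199} = \left(-34212\right) \left(- \frac{1}{7199}\right) = \frac{34212}{7199}$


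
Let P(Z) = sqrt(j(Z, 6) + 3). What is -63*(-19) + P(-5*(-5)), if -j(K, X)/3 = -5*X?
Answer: 1197 + sqrt(93) ≈ 1206.6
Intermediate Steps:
j(K, X) = 15*X (j(K, X) = -(-15)*X = 15*X)
P(Z) = sqrt(93) (P(Z) = sqrt(15*6 + 3) = sqrt(90 + 3) = sqrt(93))
-63*(-19) + P(-5*(-5)) = -63*(-19) + sqrt(93) = 1197 + sqrt(93)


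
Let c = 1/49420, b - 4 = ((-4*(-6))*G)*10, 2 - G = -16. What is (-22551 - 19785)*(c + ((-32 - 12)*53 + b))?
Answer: -148848297192/1765 ≈ -8.4333e+7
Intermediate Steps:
G = 18 (G = 2 - 1*(-16) = 2 + 16 = 18)
b = 4324 (b = 4 + (-4*(-6)*18)*10 = 4 + (24*18)*10 = 4 + 432*10 = 4 + 4320 = 4324)
c = 1/49420 ≈ 2.0235e-5
(-22551 - 19785)*(c + ((-32 - 12)*53 + b)) = (-22551 - 19785)*(1/49420 + ((-32 - 12)*53 + 4324)) = -42336*(1/49420 + (-44*53 + 4324)) = -42336*(1/49420 + (-2332 + 4324)) = -42336*(1/49420 + 1992) = -42336*98444641/49420 = -148848297192/1765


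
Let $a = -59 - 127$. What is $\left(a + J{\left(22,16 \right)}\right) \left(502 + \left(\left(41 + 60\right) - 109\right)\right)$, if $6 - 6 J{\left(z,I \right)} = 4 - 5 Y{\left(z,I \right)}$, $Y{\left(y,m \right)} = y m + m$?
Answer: $59774$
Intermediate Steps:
$a = -186$ ($a = -59 - 127 = -186$)
$Y{\left(y,m \right)} = m + m y$ ($Y{\left(y,m \right)} = m y + m = m + m y$)
$J{\left(z,I \right)} = \frac{1}{3} + \frac{5 I \left(1 + z\right)}{6}$ ($J{\left(z,I \right)} = 1 - \frac{4 - 5 I \left(1 + z\right)}{6} = 1 + \left(- \frac{2}{3} + \frac{5 I \left(1 + z\right)}{6}\right) = \frac{1}{3} + \frac{5 I \left(1 + z\right)}{6}$)
$\left(a + J{\left(22,16 \right)}\right) \left(502 + \left(\left(41 + 60\right) - 109\right)\right) = \left(-186 + \left(\frac{1}{3} + \frac{5}{6} \cdot 16 \left(1 + 22\right)\right)\right) \left(502 + \left(\left(41 + 60\right) - 109\right)\right) = \left(-186 + \left(\frac{1}{3} + \frac{5}{6} \cdot 16 \cdot 23\right)\right) \left(502 + \left(101 - 109\right)\right) = \left(-186 + \left(\frac{1}{3} + \frac{920}{3}\right)\right) \left(502 - 8\right) = \left(-186 + 307\right) 494 = 121 \cdot 494 = 59774$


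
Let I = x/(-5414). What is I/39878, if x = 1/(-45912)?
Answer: 1/9912377476704 ≈ 1.0088e-13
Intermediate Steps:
x = -1/45912 ≈ -2.1781e-5
I = 1/248567568 (I = -1/45912/(-5414) = -1/45912*(-1/5414) = 1/248567568 ≈ 4.0231e-9)
I/39878 = (1/248567568)/39878 = (1/248567568)*(1/39878) = 1/9912377476704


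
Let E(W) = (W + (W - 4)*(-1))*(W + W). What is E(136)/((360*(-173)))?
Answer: -136/7785 ≈ -0.017469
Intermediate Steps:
E(W) = 8*W (E(W) = (W + (-4 + W)*(-1))*(2*W) = (W + (4 - W))*(2*W) = 4*(2*W) = 8*W)
E(136)/((360*(-173))) = (8*136)/((360*(-173))) = 1088/(-62280) = 1088*(-1/62280) = -136/7785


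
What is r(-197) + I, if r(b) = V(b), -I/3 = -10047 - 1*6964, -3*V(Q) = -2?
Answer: 153101/3 ≈ 51034.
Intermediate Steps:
V(Q) = ⅔ (V(Q) = -⅓*(-2) = ⅔)
I = 51033 (I = -3*(-10047 - 1*6964) = -3*(-10047 - 6964) = -3*(-17011) = 51033)
r(b) = ⅔
r(-197) + I = ⅔ + 51033 = 153101/3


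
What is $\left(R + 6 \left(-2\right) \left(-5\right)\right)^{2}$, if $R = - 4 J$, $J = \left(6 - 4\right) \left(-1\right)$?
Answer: $4624$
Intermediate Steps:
$J = -2$ ($J = 2 \left(-1\right) = -2$)
$R = 8$ ($R = \left(-4\right) \left(-2\right) = 8$)
$\left(R + 6 \left(-2\right) \left(-5\right)\right)^{2} = \left(8 + 6 \left(-2\right) \left(-5\right)\right)^{2} = \left(8 - -60\right)^{2} = \left(8 + 60\right)^{2} = 68^{2} = 4624$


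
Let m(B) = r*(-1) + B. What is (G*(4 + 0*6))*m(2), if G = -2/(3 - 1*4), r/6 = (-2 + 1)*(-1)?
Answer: -32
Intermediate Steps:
r = 6 (r = 6*((-2 + 1)*(-1)) = 6*(-1*(-1)) = 6*1 = 6)
m(B) = -6 + B (m(B) = 6*(-1) + B = -6 + B)
G = 2 (G = -2/(3 - 4) = -2/(-1) = -2*(-1) = 2)
(G*(4 + 0*6))*m(2) = (2*(4 + 0*6))*(-6 + 2) = (2*(4 + 0))*(-4) = (2*4)*(-4) = 8*(-4) = -32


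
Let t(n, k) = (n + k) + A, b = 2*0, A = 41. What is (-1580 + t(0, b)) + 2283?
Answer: 744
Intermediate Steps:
b = 0
t(n, k) = 41 + k + n (t(n, k) = (n + k) + 41 = (k + n) + 41 = 41 + k + n)
(-1580 + t(0, b)) + 2283 = (-1580 + (41 + 0 + 0)) + 2283 = (-1580 + 41) + 2283 = -1539 + 2283 = 744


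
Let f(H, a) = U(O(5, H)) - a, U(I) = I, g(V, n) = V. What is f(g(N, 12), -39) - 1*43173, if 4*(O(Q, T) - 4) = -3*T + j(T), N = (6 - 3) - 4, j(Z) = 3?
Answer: -86257/2 ≈ -43129.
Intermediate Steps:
N = -1 (N = 3 - 4 = -1)
O(Q, T) = 19/4 - 3*T/4 (O(Q, T) = 4 + (-3*T + 3)/4 = 4 + (3 - 3*T)/4 = 4 + (3/4 - 3*T/4) = 19/4 - 3*T/4)
f(H, a) = 19/4 - a - 3*H/4 (f(H, a) = (19/4 - 3*H/4) - a = 19/4 - a - 3*H/4)
f(g(N, 12), -39) - 1*43173 = (19/4 - 1*(-39) - 3/4*(-1)) - 1*43173 = (19/4 + 39 + 3/4) - 43173 = 89/2 - 43173 = -86257/2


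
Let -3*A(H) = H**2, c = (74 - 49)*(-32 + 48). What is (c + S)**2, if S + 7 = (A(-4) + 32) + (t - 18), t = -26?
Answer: 1270129/9 ≈ 1.4113e+5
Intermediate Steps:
c = 400 (c = 25*16 = 400)
A(H) = -H**2/3
S = -73/3 (S = -7 + ((-1/3*(-4)**2 + 32) + (-26 - 18)) = -7 + ((-1/3*16 + 32) - 44) = -7 + ((-16/3 + 32) - 44) = -7 + (80/3 - 44) = -7 - 52/3 = -73/3 ≈ -24.333)
(c + S)**2 = (400 - 73/3)**2 = (1127/3)**2 = 1270129/9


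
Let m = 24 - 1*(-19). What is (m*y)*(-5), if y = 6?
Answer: -1290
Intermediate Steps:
m = 43 (m = 24 + 19 = 43)
(m*y)*(-5) = (43*6)*(-5) = 258*(-5) = -1290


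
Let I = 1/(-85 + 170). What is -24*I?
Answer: -24/85 ≈ -0.28235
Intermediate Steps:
I = 1/85 ≈ 0.011765
-24*I = -24*1/85 = -24/85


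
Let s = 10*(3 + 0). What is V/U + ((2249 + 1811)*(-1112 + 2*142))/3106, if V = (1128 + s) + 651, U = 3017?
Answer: -5068284903/4685401 ≈ -1081.7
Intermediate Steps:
s = 30 (s = 10*3 = 30)
V = 1809 (V = (1128 + 30) + 651 = 1158 + 651 = 1809)
V/U + ((2249 + 1811)*(-1112 + 2*142))/3106 = 1809/3017 + ((2249 + 1811)*(-1112 + 2*142))/3106 = 1809*(1/3017) + (4060*(-1112 + 284))*(1/3106) = 1809/3017 + (4060*(-828))*(1/3106) = 1809/3017 - 3361680*1/3106 = 1809/3017 - 1680840/1553 = -5068284903/4685401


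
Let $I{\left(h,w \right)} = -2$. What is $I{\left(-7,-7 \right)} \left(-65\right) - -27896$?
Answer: $28026$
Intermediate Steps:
$I{\left(-7,-7 \right)} \left(-65\right) - -27896 = \left(-2\right) \left(-65\right) - -27896 = 130 + 27896 = 28026$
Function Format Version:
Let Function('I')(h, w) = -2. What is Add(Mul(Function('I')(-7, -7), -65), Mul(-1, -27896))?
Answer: 28026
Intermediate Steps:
Add(Mul(Function('I')(-7, -7), -65), Mul(-1, -27896)) = Add(Mul(-2, -65), Mul(-1, -27896)) = Add(130, 27896) = 28026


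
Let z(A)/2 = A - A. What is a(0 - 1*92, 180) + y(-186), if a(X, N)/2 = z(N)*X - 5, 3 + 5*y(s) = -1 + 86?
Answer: 32/5 ≈ 6.4000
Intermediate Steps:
y(s) = 82/5 (y(s) = -⅗ + (-1 + 86)/5 = -⅗ + (⅕)*85 = -⅗ + 17 = 82/5)
z(A) = 0 (z(A) = 2*(A - A) = 2*0 = 0)
a(X, N) = -10 (a(X, N) = 2*(0*X - 5) = 2*(0 - 5) = 2*(-5) = -10)
a(0 - 1*92, 180) + y(-186) = -10 + 82/5 = 32/5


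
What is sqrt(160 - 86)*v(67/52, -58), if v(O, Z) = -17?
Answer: -17*sqrt(74) ≈ -146.24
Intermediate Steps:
sqrt(160 - 86)*v(67/52, -58) = sqrt(160 - 86)*(-17) = sqrt(74)*(-17) = -17*sqrt(74)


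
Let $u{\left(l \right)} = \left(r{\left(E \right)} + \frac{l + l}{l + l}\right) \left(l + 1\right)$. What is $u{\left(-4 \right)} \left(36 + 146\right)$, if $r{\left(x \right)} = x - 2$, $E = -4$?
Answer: $2730$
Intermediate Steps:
$r{\left(x \right)} = -2 + x$ ($r{\left(x \right)} = x - 2 = -2 + x$)
$u{\left(l \right)} = -5 - 5 l$ ($u{\left(l \right)} = \left(\left(-2 - 4\right) + \frac{l + l}{l + l}\right) \left(l + 1\right) = \left(-6 + \frac{2 l}{2 l}\right) \left(1 + l\right) = \left(-6 + 2 l \frac{1}{2 l}\right) \left(1 + l\right) = \left(-6 + 1\right) \left(1 + l\right) = - 5 \left(1 + l\right) = -5 - 5 l$)
$u{\left(-4 \right)} \left(36 + 146\right) = \left(-5 - -20\right) \left(36 + 146\right) = \left(-5 + 20\right) 182 = 15 \cdot 182 = 2730$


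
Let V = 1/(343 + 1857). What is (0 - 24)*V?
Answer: -3/275 ≈ -0.010909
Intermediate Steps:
V = 1/2200 ≈ 0.00045455
(0 - 24)*V = (0 - 24)*(1/2200) = -24*1/2200 = -3/275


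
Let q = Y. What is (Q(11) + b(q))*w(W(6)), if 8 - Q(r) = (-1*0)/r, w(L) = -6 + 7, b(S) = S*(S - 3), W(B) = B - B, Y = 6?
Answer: 26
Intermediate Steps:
q = 6
W(B) = 0
b(S) = S*(-3 + S)
w(L) = 1
Q(r) = 8 (Q(r) = 8 - (-1*0)/r = 8 - 0/r = 8 - 1*0 = 8 + 0 = 8)
(Q(11) + b(q))*w(W(6)) = (8 + 6*(-3 + 6))*1 = (8 + 6*3)*1 = (8 + 18)*1 = 26*1 = 26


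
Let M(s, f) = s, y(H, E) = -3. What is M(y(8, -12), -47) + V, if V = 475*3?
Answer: 1422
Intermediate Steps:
V = 1425
M(y(8, -12), -47) + V = -3 + 1425 = 1422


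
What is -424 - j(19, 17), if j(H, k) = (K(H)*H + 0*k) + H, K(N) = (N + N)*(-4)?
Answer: 2445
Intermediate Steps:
K(N) = -8*N (K(N) = (2*N)*(-4) = -8*N)
j(H, k) = H - 8*H² (j(H, k) = ((-8*H)*H + 0*k) + H = (-8*H² + 0) + H = -8*H² + H = H - 8*H²)
-424 - j(19, 17) = -424 - 19*(1 - 8*19) = -424 - 19*(1 - 152) = -424 - 19*(-151) = -424 - 1*(-2869) = -424 + 2869 = 2445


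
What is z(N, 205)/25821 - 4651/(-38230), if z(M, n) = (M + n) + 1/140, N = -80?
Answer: 1748214917/13819915620 ≈ 0.12650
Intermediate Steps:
z(M, n) = 1/140 + M + n (z(M, n) = (M + n) + 1/140 = 1/140 + M + n)
z(N, 205)/25821 - 4651/(-38230) = (1/140 - 80 + 205)/25821 - 4651/(-38230) = (17501/140)*(1/25821) - 4651*(-1/38230) = 17501/3614940 + 4651/38230 = 1748214917/13819915620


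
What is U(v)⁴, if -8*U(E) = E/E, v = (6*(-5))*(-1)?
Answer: 1/4096 ≈ 0.00024414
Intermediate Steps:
v = 30 (v = -30*(-1) = 30)
U(E) = -⅛ (U(E) = -E/(8*E) = -⅛*1 = -⅛)
U(v)⁴ = (-⅛)⁴ = 1/4096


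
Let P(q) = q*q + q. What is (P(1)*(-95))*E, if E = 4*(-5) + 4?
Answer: 3040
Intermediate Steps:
P(q) = q + q**2 (P(q) = q**2 + q = q + q**2)
E = -16 (E = -20 + 4 = -16)
(P(1)*(-95))*E = ((1*(1 + 1))*(-95))*(-16) = ((1*2)*(-95))*(-16) = (2*(-95))*(-16) = -190*(-16) = 3040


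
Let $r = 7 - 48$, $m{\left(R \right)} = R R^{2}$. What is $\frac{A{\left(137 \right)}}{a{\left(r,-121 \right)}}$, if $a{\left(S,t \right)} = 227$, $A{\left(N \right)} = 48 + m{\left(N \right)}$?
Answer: $\frac{2571401}{227} \approx 11328.0$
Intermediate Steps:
$m{\left(R \right)} = R^{3}$
$r = -41$ ($r = 7 - 48 = -41$)
$A{\left(N \right)} = 48 + N^{3}$
$\frac{A{\left(137 \right)}}{a{\left(r,-121 \right)}} = \frac{48 + 137^{3}}{227} = \left(48 + 2571353\right) \frac{1}{227} = 2571401 \cdot \frac{1}{227} = \frac{2571401}{227}$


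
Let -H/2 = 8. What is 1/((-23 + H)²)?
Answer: 1/1521 ≈ 0.00065746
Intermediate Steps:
H = -16 (H = -2*8 = -16)
1/((-23 + H)²) = 1/((-23 - 16)²) = 1/((-39)²) = 1/1521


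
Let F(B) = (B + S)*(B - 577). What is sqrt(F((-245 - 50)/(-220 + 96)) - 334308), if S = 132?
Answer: I*sqrt(6327608547)/124 ≈ 641.5*I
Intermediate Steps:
F(B) = (-577 + B)*(132 + B) (F(B) = (B + 132)*(B - 577) = (132 + B)*(-577 + B) = (-577 + B)*(132 + B))
sqrt(F((-245 - 50)/(-220 + 96)) - 334308) = sqrt((-76164 + ((-245 - 50)/(-220 + 96))**2 - 445*(-245 - 50)/(-220 + 96)) - 334308) = sqrt((-76164 + (-295/(-124))**2 - (-131275)/(-124)) - 334308) = sqrt((-76164 + (-295*(-1/124))**2 - (-131275)*(-1)/124) - 334308) = sqrt((-76164 + (295/124)**2 - 445*295/124) - 334308) = sqrt((-76164 + 87025/15376 - 131275/124) - 334308) = sqrt(-1187288739/15376 - 334308) = sqrt(-6327608547/15376) = I*sqrt(6327608547)/124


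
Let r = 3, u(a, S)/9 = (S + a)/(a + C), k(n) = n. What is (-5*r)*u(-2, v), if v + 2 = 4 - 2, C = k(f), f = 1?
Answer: -270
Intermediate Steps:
C = 1
v = 0 (v = -2 + (4 - 2) = -2 + 2 = 0)
u(a, S) = 9*(S + a)/(1 + a) (u(a, S) = 9*((S + a)/(a + 1)) = 9*((S + a)/(1 + a)) = 9*(S + a)/(1 + a))
(-5*r)*u(-2, v) = (-5*3)*(9*(0 - 2)/(1 - 2)) = -135*(-2)/(-1) = -135*(-1)*(-2) = -15*18 = -270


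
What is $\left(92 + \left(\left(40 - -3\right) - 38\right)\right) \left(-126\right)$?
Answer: $-12222$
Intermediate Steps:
$\left(92 + \left(\left(40 - -3\right) - 38\right)\right) \left(-126\right) = \left(92 + \left(\left(40 + \left(-20 + 23\right)\right) - 38\right)\right) \left(-126\right) = \left(92 + \left(\left(40 + 3\right) - 38\right)\right) \left(-126\right) = \left(92 + \left(43 - 38\right)\right) \left(-126\right) = \left(92 + 5\right) \left(-126\right) = 97 \left(-126\right) = -12222$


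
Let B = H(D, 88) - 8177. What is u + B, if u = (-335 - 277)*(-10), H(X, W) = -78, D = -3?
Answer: -2135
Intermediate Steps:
u = 6120 (u = -612*(-10) = 6120)
B = -8255 (B = -78 - 8177 = -8255)
u + B = 6120 - 8255 = -2135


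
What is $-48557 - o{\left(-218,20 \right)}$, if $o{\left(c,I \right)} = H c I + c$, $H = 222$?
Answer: $919581$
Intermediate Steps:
$o{\left(c,I \right)} = c + 222 I c$ ($o{\left(c,I \right)} = 222 c I + c = 222 I c + c = c + 222 I c$)
$-48557 - o{\left(-218,20 \right)} = -48557 - - 218 \left(1 + 222 \cdot 20\right) = -48557 - - 218 \left(1 + 4440\right) = -48557 - \left(-218\right) 4441 = -48557 - -968138 = -48557 + 968138 = 919581$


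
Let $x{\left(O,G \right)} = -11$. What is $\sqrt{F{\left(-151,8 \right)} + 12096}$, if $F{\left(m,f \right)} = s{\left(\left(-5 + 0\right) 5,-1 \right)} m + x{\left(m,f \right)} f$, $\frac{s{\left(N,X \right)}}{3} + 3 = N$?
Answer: $2 \sqrt{6173} \approx 157.14$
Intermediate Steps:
$s{\left(N,X \right)} = -9 + 3 N$
$F{\left(m,f \right)} = - 84 m - 11 f$ ($F{\left(m,f \right)} = \left(-9 + 3 \left(-5 + 0\right) 5\right) m - 11 f = \left(-9 + 3 \left(\left(-5\right) 5\right)\right) m - 11 f = \left(-9 + 3 \left(-25\right)\right) m - 11 f = \left(-9 - 75\right) m - 11 f = - 84 m - 11 f$)
$\sqrt{F{\left(-151,8 \right)} + 12096} = \sqrt{\left(\left(-84\right) \left(-151\right) - 88\right) + 12096} = \sqrt{\left(12684 - 88\right) + 12096} = \sqrt{12596 + 12096} = \sqrt{24692} = 2 \sqrt{6173}$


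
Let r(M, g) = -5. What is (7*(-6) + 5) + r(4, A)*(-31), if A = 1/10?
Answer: 118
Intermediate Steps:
A = 1/10 ≈ 0.10000
(7*(-6) + 5) + r(4, A)*(-31) = (7*(-6) + 5) - 5*(-31) = (-42 + 5) + 155 = -37 + 155 = 118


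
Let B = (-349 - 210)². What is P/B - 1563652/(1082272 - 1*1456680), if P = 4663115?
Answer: 558629775383/29248846562 ≈ 19.099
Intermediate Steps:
B = 312481 (B = (-559)² = 312481)
P/B - 1563652/(1082272 - 1*1456680) = 4663115/312481 - 1563652/(1082272 - 1*1456680) = 4663115*(1/312481) - 1563652/(1082272 - 1456680) = 4663115/312481 - 1563652/(-374408) = 4663115/312481 - 1563652*(-1/374408) = 4663115/312481 + 390913/93602 = 558629775383/29248846562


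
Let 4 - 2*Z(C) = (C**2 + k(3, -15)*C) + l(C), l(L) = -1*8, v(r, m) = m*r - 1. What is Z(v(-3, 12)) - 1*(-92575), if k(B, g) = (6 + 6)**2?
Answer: 189121/2 ≈ 94561.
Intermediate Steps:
v(r, m) = -1 + m*r
l(L) = -8
k(B, g) = 144 (k(B, g) = 12**2 = 144)
Z(C) = 6 - 72*C - C**2/2 (Z(C) = 2 - ((C**2 + 144*C) - 8)/2 = 2 - (-8 + C**2 + 144*C)/2 = 2 + (4 - 72*C - C**2/2) = 6 - 72*C - C**2/2)
Z(v(-3, 12)) - 1*(-92575) = (6 - 72*(-1 + 12*(-3)) - (-1 + 12*(-3))**2/2) - 1*(-92575) = (6 - 72*(-1 - 36) - (-1 - 36)**2/2) + 92575 = (6 - 72*(-37) - 1/2*(-37)**2) + 92575 = (6 + 2664 - 1/2*1369) + 92575 = (6 + 2664 - 1369/2) + 92575 = 3971/2 + 92575 = 189121/2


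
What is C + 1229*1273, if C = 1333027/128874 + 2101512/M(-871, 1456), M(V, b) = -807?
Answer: 54147358509569/34667106 ≈ 1.5619e+6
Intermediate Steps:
C = -89918168233/34667106 (C = 1333027/128874 + 2101512/(-807) = 1333027*(1/128874) + 2101512*(-1/807) = 1333027/128874 - 700504/269 = -89918168233/34667106 ≈ -2593.8)
C + 1229*1273 = -89918168233/34667106 + 1229*1273 = -89918168233/34667106 + 1564517 = 54147358509569/34667106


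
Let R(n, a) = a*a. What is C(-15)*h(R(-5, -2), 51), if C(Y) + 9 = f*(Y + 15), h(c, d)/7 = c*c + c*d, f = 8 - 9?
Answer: -13860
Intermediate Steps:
f = -1
R(n, a) = a²
h(c, d) = 7*c² + 7*c*d (h(c, d) = 7*(c*c + c*d) = 7*(c² + c*d) = 7*c² + 7*c*d)
C(Y) = -24 - Y (C(Y) = -9 - (Y + 15) = -9 - (15 + Y) = -9 + (-15 - Y) = -24 - Y)
C(-15)*h(R(-5, -2), 51) = (-24 - 1*(-15))*(7*(-2)²*((-2)² + 51)) = (-24 + 15)*(7*4*(4 + 51)) = -63*4*55 = -9*1540 = -13860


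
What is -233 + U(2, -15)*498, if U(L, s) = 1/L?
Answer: 16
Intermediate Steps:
-233 + U(2, -15)*498 = -233 + 498/2 = -233 + (1/2)*498 = -233 + 249 = 16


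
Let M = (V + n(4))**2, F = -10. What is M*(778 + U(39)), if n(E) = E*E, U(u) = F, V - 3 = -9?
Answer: 76800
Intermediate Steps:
V = -6 (V = 3 - 9 = -6)
U(u) = -10
n(E) = E**2
M = 100 (M = (-6 + 4**2)**2 = (-6 + 16)**2 = 10**2 = 100)
M*(778 + U(39)) = 100*(778 - 10) = 100*768 = 76800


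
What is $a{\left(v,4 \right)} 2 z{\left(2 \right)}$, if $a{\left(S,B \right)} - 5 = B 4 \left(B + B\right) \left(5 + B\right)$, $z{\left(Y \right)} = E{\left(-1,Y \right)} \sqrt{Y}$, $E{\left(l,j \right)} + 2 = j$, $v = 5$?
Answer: $0$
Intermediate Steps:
$E{\left(l,j \right)} = -2 + j$
$z{\left(Y \right)} = \sqrt{Y} \left(-2 + Y\right)$ ($z{\left(Y \right)} = \left(-2 + Y\right) \sqrt{Y} = \sqrt{Y} \left(-2 + Y\right)$)
$a{\left(S,B \right)} = 5 + 8 B^{2} \left(5 + B\right)$ ($a{\left(S,B \right)} = 5 + B 4 \left(B + B\right) \left(5 + B\right) = 5 + 4 B 2 B \left(5 + B\right) = 5 + 8 B^{2} \left(5 + B\right)$)
$a{\left(v,4 \right)} 2 z{\left(2 \right)} = \left(5 + 8 \cdot 4^{3} + 40 \cdot 4^{2}\right) 2 \sqrt{2} \left(-2 + 2\right) = \left(5 + 8 \cdot 64 + 40 \cdot 16\right) 2 \sqrt{2} \cdot 0 = \left(5 + 512 + 640\right) 2 \cdot 0 = 1157 \cdot 2 \cdot 0 = 2314 \cdot 0 = 0$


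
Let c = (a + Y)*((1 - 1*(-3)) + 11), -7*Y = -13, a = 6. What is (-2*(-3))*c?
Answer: 4950/7 ≈ 707.14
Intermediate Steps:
Y = 13/7 (Y = -1/7*(-13) = 13/7 ≈ 1.8571)
c = 825/7 (c = (6 + 13/7)*((1 - 1*(-3)) + 11) = 55*((1 + 3) + 11)/7 = 55*(4 + 11)/7 = (55/7)*15 = 825/7 ≈ 117.86)
(-2*(-3))*c = -2*(-3)*(825/7) = 6*(825/7) = 4950/7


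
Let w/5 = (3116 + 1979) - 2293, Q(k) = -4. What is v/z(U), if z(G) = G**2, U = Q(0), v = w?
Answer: 7005/8 ≈ 875.63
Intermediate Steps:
w = 14010 (w = 5*((3116 + 1979) - 2293) = 5*(5095 - 2293) = 5*2802 = 14010)
v = 14010
U = -4
v/z(U) = 14010/((-4)**2) = 14010/16 = 14010*(1/16) = 7005/8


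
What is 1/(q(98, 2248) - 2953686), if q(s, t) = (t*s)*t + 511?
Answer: 1/492290217 ≈ 2.0313e-9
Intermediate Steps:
q(s, t) = 511 + s*t**2 (q(s, t) = (s*t)*t + 511 = s*t**2 + 511 = 511 + s*t**2)
1/(q(98, 2248) - 2953686) = 1/((511 + 98*2248**2) - 2953686) = 1/((511 + 98*5053504) - 2953686) = 1/((511 + 495243392) - 2953686) = 1/(495243903 - 2953686) = 1/492290217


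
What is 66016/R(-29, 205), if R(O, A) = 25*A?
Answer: 66016/5125 ≈ 12.881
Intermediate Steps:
66016/R(-29, 205) = 66016/((25*205)) = 66016/5125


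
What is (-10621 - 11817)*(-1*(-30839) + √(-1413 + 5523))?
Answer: -691965482 - 22438*√4110 ≈ -6.9340e+8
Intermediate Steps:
(-10621 - 11817)*(-1*(-30839) + √(-1413 + 5523)) = -22438*(30839 + √4110) = -691965482 - 22438*√4110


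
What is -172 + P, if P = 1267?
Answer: 1095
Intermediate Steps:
-172 + P = -172 + 1267 = 1095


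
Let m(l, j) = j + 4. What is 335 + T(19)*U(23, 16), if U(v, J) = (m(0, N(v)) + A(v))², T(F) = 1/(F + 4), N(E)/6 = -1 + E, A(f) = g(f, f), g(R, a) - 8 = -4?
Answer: 27305/23 ≈ 1187.2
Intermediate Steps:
g(R, a) = 4 (g(R, a) = 8 - 4 = 4)
A(f) = 4
N(E) = -6 + 6*E (N(E) = 6*(-1 + E) = -6 + 6*E)
T(F) = 1/(4 + F)
m(l, j) = 4 + j
U(v, J) = (2 + 6*v)² (U(v, J) = ((4 + (-6 + 6*v)) + 4)² = ((-2 + 6*v) + 4)² = (2 + 6*v)²)
335 + T(19)*U(23, 16) = 335 + (4*(1 + 3*23)²)/(4 + 19) = 335 + (4*(1 + 69)²)/23 = 335 + (4*70²)/23 = 335 + (4*4900)/23 = 335 + (1/23)*19600 = 335 + 19600/23 = 27305/23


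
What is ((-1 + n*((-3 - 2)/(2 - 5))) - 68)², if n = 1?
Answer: 40804/9 ≈ 4533.8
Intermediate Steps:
((-1 + n*((-3 - 2)/(2 - 5))) - 68)² = ((-1 + 1*((-3 - 2)/(2 - 5))) - 68)² = ((-1 + 1*(-5/(-3))) - 68)² = ((-1 + 1*(-5*(-⅓))) - 68)² = ((-1 + 1*(5/3)) - 68)² = ((-1 + 5/3) - 68)² = (⅔ - 68)² = (-202/3)² = 40804/9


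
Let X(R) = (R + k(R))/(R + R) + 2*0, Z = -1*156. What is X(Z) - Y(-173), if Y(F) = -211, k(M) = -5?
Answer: 65993/312 ≈ 211.52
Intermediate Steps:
Z = -156
X(R) = (-5 + R)/(2*R) (X(R) = (R - 5)/(R + R) + 2*0 = (-5 + R)/((2*R)) + 0 = (-5 + R)*(1/(2*R)) + 0 = (-5 + R)/(2*R) + 0 = (-5 + R)/(2*R))
X(Z) - Y(-173) = (½)*(-5 - 156)/(-156) - 1*(-211) = (½)*(-1/156)*(-161) + 211 = 161/312 + 211 = 65993/312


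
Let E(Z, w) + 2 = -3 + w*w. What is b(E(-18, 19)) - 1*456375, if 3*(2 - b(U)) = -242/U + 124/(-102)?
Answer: -12428845075/27234 ≈ -4.5637e+5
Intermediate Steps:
E(Z, w) = -5 + w² (E(Z, w) = -2 + (-3 + w*w) = -2 + (-3 + w²) = -5 + w²)
b(U) = 368/153 + 242/(3*U) (b(U) = 2 - (-242/U + 124/(-102))/3 = 2 - (-242/U + 124*(-1/102))/3 = 2 - (-242/U - 62/51)/3 = 2 - (-62/51 - 242/U)/3 = 2 + (62/153 + 242/(3*U)) = 368/153 + 242/(3*U))
b(E(-18, 19)) - 1*456375 = 2*(6171 + 184*(-5 + 19²))/(153*(-5 + 19²)) - 1*456375 = 2*(6171 + 184*(-5 + 361))/(153*(-5 + 361)) - 456375 = (2/153)*(6171 + 184*356)/356 - 456375 = (2/153)*(1/356)*(6171 + 65504) - 456375 = (2/153)*(1/356)*71675 - 456375 = 71675/27234 - 456375 = -12428845075/27234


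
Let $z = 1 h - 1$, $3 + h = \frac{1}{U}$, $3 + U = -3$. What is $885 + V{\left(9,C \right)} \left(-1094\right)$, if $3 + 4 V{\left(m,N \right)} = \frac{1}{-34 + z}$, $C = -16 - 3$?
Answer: $\frac{784401}{458} \approx 1712.7$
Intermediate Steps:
$U = -6$ ($U = -3 - 3 = -6$)
$h = - \frac{19}{6}$ ($h = -3 + \frac{1}{-6} = -3 - \frac{1}{6} = - \frac{19}{6} \approx -3.1667$)
$z = - \frac{25}{6}$ ($z = 1 \left(- \frac{19}{6}\right) - 1 = - \frac{19}{6} - 1 = - \frac{25}{6} \approx -4.1667$)
$C = -19$
$V{\left(m,N \right)} = - \frac{693}{916}$ ($V{\left(m,N \right)} = - \frac{3}{4} + \frac{1}{4 \left(-34 - \frac{25}{6}\right)} = - \frac{3}{4} + \frac{1}{4 \left(- \frac{229}{6}\right)} = - \frac{3}{4} + \frac{1}{4} \left(- \frac{6}{229}\right) = - \frac{3}{4} - \frac{3}{458} = - \frac{693}{916}$)
$885 + V{\left(9,C \right)} \left(-1094\right) = 885 - - \frac{379071}{458} = 885 + \frac{379071}{458} = \frac{784401}{458}$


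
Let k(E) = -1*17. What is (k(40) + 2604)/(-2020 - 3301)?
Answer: -2587/5321 ≈ -0.48619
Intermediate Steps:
k(E) = -17
(k(40) + 2604)/(-2020 - 3301) = (-17 + 2604)/(-2020 - 3301) = 2587/(-5321) = 2587*(-1/5321) = -2587/5321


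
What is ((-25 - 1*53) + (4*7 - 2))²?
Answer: 2704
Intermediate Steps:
((-25 - 1*53) + (4*7 - 2))² = ((-25 - 53) + (28 - 2))² = (-78 + 26)² = (-52)² = 2704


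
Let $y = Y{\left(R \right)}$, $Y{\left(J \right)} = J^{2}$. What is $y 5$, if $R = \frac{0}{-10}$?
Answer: $0$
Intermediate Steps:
$R = 0$ ($R = 0 \left(- \frac{1}{10}\right) = 0$)
$y = 0$ ($y = 0^{2} = 0$)
$y 5 = 0 \cdot 5 = 0$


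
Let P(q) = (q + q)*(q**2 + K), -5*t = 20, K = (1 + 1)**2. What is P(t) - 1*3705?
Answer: -3865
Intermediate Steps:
K = 4 (K = 2**2 = 4)
t = -4 (t = -1/5*20 = -4)
P(q) = 2*q*(4 + q**2) (P(q) = (q + q)*(q**2 + 4) = (2*q)*(4 + q**2) = 2*q*(4 + q**2))
P(t) - 1*3705 = 2*(-4)*(4 + (-4)**2) - 1*3705 = 2*(-4)*(4 + 16) - 3705 = 2*(-4)*20 - 3705 = -160 - 3705 = -3865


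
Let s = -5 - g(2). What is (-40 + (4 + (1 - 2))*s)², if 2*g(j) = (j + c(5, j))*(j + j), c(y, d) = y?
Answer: 9409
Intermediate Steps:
g(j) = j*(5 + j) (g(j) = ((j + 5)*(j + j))/2 = ((5 + j)*(2*j))/2 = (2*j*(5 + j))/2 = j*(5 + j))
s = -19 (s = -5 - 2*(5 + 2) = -5 - 2*7 = -5 - 1*14 = -5 - 14 = -19)
(-40 + (4 + (1 - 2))*s)² = (-40 + (4 + (1 - 2))*(-19))² = (-40 + (4 - 1)*(-19))² = (-40 + 3*(-19))² = (-40 - 57)² = (-97)² = 9409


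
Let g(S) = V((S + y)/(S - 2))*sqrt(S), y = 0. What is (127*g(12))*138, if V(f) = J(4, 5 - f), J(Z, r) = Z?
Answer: 140208*sqrt(3) ≈ 2.4285e+5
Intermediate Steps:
V(f) = 4
g(S) = 4*sqrt(S)
(127*g(12))*138 = (127*(4*sqrt(12)))*138 = (127*(4*(2*sqrt(3))))*138 = (127*(8*sqrt(3)))*138 = (1016*sqrt(3))*138 = 140208*sqrt(3)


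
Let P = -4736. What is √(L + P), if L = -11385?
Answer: 7*I*√329 ≈ 126.97*I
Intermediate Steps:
√(L + P) = √(-11385 - 4736) = √(-16121) = 7*I*√329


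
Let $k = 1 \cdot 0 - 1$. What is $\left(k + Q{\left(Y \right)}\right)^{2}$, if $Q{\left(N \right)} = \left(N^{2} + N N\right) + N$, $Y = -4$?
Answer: $729$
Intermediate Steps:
$Q{\left(N \right)} = N + 2 N^{2}$ ($Q{\left(N \right)} = \left(N^{2} + N^{2}\right) + N = 2 N^{2} + N = N + 2 N^{2}$)
$k = -1$ ($k = 0 - 1 = -1$)
$\left(k + Q{\left(Y \right)}\right)^{2} = \left(-1 - 4 \left(1 + 2 \left(-4\right)\right)\right)^{2} = \left(-1 - 4 \left(1 - 8\right)\right)^{2} = \left(-1 - -28\right)^{2} = \left(-1 + 28\right)^{2} = 27^{2} = 729$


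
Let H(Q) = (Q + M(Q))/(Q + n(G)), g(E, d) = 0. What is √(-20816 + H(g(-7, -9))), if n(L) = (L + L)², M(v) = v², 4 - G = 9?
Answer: 4*I*√1301 ≈ 144.28*I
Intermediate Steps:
G = -5 (G = 4 - 1*9 = 4 - 9 = -5)
n(L) = 4*L² (n(L) = (2*L)² = 4*L²)
H(Q) = (Q + Q²)/(100 + Q) (H(Q) = (Q + Q²)/(Q + 4*(-5)²) = (Q + Q²)/(Q + 4*25) = (Q + Q²)/(Q + 100) = (Q + Q²)/(100 + Q))
√(-20816 + H(g(-7, -9))) = √(-20816 + 0*(1 + 0)/(100 + 0)) = √(-20816 + 0*1/100) = √(-20816 + 0*(1/100)*1) = √(-20816 + 0) = √(-20816) = 4*I*√1301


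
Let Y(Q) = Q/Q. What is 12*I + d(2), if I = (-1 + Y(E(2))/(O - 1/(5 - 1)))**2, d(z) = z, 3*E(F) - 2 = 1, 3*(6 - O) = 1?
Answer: 42158/4225 ≈ 9.9782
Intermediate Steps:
O = 17/3 (O = 6 - 1/3*1 = 6 - 1/3 = 17/3 ≈ 5.6667)
E(F) = 1 (E(F) = 2/3 + (1/3)*1 = 2/3 + 1/3 = 1)
Y(Q) = 1
I = 2809/4225 (I = (-1 + 1/(17/3 - 1/(5 - 1)))**2 = (-1 + 1/(17/3 - 1/4))**2 = (-1 + 1/(65/12))**2 = (-1 + 1*(12/65))**2 = (-1 + 12/65)**2 = (-53/65)**2 = 2809/4225 ≈ 0.66485)
12*I + d(2) = 12*(2809/4225) + 2 = 33708/4225 + 2 = 42158/4225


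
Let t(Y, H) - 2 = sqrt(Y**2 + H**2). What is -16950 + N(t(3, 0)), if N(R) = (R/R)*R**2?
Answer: -16925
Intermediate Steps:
t(Y, H) = 2 + sqrt(H**2 + Y**2) (t(Y, H) = 2 + sqrt(Y**2 + H**2) = 2 + sqrt(H**2 + Y**2))
N(R) = R**2 (N(R) = 1*R**2 = R**2)
-16950 + N(t(3, 0)) = -16950 + (2 + sqrt(0**2 + 3**2))**2 = -16950 + (2 + sqrt(0 + 9))**2 = -16950 + (2 + sqrt(9))**2 = -16950 + (2 + 3)**2 = -16950 + 5**2 = -16950 + 25 = -16925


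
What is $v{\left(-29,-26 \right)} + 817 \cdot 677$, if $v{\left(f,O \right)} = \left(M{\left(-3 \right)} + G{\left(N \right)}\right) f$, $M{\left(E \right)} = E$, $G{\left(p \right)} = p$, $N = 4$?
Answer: $553080$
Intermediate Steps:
$v{\left(f,O \right)} = f$ ($v{\left(f,O \right)} = \left(-3 + 4\right) f = 1 f = f$)
$v{\left(-29,-26 \right)} + 817 \cdot 677 = -29 + 817 \cdot 677 = -29 + 553109 = 553080$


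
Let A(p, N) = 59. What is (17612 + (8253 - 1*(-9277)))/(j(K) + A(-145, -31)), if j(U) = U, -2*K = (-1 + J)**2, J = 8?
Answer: 23428/23 ≈ 1018.6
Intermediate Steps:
K = -49/2 (K = -(-1 + 8)**2/2 = -1/2*7**2 = -1/2*49 = -49/2 ≈ -24.500)
(17612 + (8253 - 1*(-9277)))/(j(K) + A(-145, -31)) = (17612 + (8253 - 1*(-9277)))/(-49/2 + 59) = (17612 + (8253 + 9277))/(69/2) = (17612 + 17530)*(2/69) = 35142*(2/69) = 23428/23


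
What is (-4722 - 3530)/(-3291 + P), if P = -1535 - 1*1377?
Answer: 8252/6203 ≈ 1.3303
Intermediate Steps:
P = -2912 (P = -1535 - 1377 = -2912)
(-4722 - 3530)/(-3291 + P) = (-4722 - 3530)/(-3291 - 2912) = -8252/(-6203) = -8252*(-1/6203) = 8252/6203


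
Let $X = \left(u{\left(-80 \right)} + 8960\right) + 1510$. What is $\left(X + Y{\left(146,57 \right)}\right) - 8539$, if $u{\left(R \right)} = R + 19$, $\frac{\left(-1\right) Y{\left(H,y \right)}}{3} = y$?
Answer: $1699$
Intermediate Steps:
$Y{\left(H,y \right)} = - 3 y$
$u{\left(R \right)} = 19 + R$
$X = 10409$ ($X = \left(\left(19 - 80\right) + 8960\right) + 1510 = \left(-61 + 8960\right) + 1510 = 8899 + 1510 = 10409$)
$\left(X + Y{\left(146,57 \right)}\right) - 8539 = \left(10409 - 171\right) - 8539 = 10238 - 8539 = 1699$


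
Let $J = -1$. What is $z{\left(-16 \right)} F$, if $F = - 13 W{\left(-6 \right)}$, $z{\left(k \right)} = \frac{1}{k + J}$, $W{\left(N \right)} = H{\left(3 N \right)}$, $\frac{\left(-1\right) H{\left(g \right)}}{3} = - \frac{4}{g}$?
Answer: $- \frac{26}{51} \approx -0.5098$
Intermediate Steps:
$H{\left(g \right)} = \frac{12}{g}$ ($H{\left(g \right)} = - 3 \left(- \frac{4}{g}\right) = \frac{12}{g}$)
$W{\left(N \right)} = \frac{4}{N}$ ($W{\left(N \right)} = \frac{12}{3 N} = 12 \frac{1}{3 N} = \frac{4}{N}$)
$z{\left(k \right)} = \frac{1}{-1 + k}$ ($z{\left(k \right)} = \frac{1}{k - 1} = \frac{1}{-1 + k}$)
$F = \frac{26}{3}$ ($F = - 13 \frac{4}{-6} = - 13 \cdot 4 \left(- \frac{1}{6}\right) = \left(-13\right) \left(- \frac{2}{3}\right) = \frac{26}{3} \approx 8.6667$)
$z{\left(-16 \right)} F = \frac{1}{-1 - 16} \cdot \frac{26}{3} = \frac{1}{-17} \cdot \frac{26}{3} = \left(- \frac{1}{17}\right) \frac{26}{3} = - \frac{26}{51}$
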